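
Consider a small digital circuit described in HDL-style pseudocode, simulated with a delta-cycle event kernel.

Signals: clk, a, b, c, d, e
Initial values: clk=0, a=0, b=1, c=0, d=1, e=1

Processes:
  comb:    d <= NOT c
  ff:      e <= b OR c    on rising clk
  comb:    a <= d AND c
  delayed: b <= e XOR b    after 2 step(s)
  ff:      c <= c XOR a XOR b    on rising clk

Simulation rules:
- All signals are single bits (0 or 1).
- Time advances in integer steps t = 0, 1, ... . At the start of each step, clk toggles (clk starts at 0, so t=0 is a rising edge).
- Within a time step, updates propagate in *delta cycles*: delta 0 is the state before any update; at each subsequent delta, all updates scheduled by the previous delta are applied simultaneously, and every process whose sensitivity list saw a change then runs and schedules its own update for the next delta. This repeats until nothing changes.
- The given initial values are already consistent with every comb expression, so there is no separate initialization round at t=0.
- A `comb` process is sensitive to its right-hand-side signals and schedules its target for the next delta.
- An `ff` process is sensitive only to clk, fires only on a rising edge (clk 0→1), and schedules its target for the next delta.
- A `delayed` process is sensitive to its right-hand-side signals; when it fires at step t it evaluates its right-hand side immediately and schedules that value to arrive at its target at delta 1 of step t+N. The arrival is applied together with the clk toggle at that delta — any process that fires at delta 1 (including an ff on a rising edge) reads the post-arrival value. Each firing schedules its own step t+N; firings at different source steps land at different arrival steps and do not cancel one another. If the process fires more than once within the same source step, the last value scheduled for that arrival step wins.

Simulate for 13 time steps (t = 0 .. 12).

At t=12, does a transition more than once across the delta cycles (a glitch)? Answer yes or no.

yes

[bits: clk,c,a,b,e,d]
t=0: Δ0=000111 Δ1=100111 Δ2=110111 Δ3=111110 Δ4=110110 | 4Δ
t=1: Δ0=110110 Δ1=010110 | 1Δ
t=2: Δ0=010110 Δ1=110110 Δ2=100110 Δ3=100111 | 3Δ
t=3: Δ0=100111 Δ1=000111 | 1Δ
t=4: Δ0=000111 Δ1=100111 Δ2=110111 Δ3=111110 Δ4=110110 | 4Δ
t=5: Δ0=110110 Δ1=010110 | 1Δ
t=6: Δ0=010110 Δ1=110110 Δ2=100110 Δ3=100111 | 3Δ
t=7: Δ0=100111 Δ1=000111 | 1Δ
t=8: Δ0=000111 Δ1=100111 Δ2=110111 Δ3=111110 Δ4=110110 | 4Δ
t=9: Δ0=110110 Δ1=010110 | 1Δ
t=10: Δ0=010110 Δ1=110110 Δ2=100110 Δ3=100111 | 3Δ
t=11: Δ0=100111 Δ1=000111 | 1Δ
t=12: Δ0=000111 Δ1=100111 Δ2=110111 Δ3=111110 Δ4=110110 | 4Δ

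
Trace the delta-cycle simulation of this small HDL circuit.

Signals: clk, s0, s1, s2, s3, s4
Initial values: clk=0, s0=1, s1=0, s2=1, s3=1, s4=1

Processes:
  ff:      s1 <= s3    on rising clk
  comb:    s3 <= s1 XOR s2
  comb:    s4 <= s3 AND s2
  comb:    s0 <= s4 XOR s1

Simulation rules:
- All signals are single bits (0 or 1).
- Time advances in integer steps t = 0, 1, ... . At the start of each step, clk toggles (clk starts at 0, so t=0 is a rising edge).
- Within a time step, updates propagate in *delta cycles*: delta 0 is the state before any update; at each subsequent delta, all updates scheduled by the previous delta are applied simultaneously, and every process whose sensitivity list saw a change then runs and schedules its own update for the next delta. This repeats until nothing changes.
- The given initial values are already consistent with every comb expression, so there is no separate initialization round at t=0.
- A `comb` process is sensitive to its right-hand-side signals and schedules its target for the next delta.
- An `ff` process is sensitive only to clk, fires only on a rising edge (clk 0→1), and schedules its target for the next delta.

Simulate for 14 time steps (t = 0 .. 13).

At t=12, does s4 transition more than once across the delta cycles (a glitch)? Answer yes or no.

[bits: s2,clk,s4,s1,s0,s3]
t=0: Δ0=101011 Δ1=111011 Δ2=111111 Δ3=111100 Δ4=110100 Δ5=110110 | 5Δ
t=1: Δ0=110110 Δ1=100110 | 1Δ
t=2: Δ0=100110 Δ1=110110 Δ2=110010 Δ3=110001 Δ4=111001 Δ5=111011 | 5Δ
t=3: Δ0=111011 Δ1=101011 | 1Δ
t=4: Δ0=101011 Δ1=111011 Δ2=111111 Δ3=111100 Δ4=110100 Δ5=110110 | 5Δ
t=5: Δ0=110110 Δ1=100110 | 1Δ
t=6: Δ0=100110 Δ1=110110 Δ2=110010 Δ3=110001 Δ4=111001 Δ5=111011 | 5Δ
t=7: Δ0=111011 Δ1=101011 | 1Δ
t=8: Δ0=101011 Δ1=111011 Δ2=111111 Δ3=111100 Δ4=110100 Δ5=110110 | 5Δ
t=9: Δ0=110110 Δ1=100110 | 1Δ
t=10: Δ0=100110 Δ1=110110 Δ2=110010 Δ3=110001 Δ4=111001 Δ5=111011 | 5Δ
t=11: Δ0=111011 Δ1=101011 | 1Δ
t=12: Δ0=101011 Δ1=111011 Δ2=111111 Δ3=111100 Δ4=110100 Δ5=110110 | 5Δ
t=13: Δ0=110110 Δ1=100110 | 1Δ

no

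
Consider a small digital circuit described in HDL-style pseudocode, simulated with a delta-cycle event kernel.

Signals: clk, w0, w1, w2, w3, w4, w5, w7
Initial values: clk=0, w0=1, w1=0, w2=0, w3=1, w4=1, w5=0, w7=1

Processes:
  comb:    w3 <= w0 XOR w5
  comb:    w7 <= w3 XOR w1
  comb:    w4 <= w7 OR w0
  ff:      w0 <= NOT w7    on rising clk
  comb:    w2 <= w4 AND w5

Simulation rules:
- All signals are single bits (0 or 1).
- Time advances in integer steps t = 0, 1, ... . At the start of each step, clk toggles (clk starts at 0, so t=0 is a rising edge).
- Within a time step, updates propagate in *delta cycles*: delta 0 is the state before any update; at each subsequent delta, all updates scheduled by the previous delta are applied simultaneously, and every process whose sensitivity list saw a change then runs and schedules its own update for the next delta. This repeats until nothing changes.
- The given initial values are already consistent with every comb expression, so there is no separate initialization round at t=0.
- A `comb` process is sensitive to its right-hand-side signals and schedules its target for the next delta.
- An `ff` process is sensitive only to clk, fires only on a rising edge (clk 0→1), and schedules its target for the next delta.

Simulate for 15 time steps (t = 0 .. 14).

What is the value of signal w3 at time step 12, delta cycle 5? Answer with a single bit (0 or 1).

t0.Δ0 w7=1 w0=1 w1=0 w4=1 w5=0 clk=0 w2=0 w3=1
t0.Δ1 w7=1 w0=1 w1=0 w4=1 w5=0 clk=1 w2=0 w3=1
t0.Δ2 w7=1 w0=0 w1=0 w4=1 w5=0 clk=1 w2=0 w3=1
t0.Δ3 w7=1 w0=0 w1=0 w4=1 w5=0 clk=1 w2=0 w3=0
t0.Δ4 w7=0 w0=0 w1=0 w4=1 w5=0 clk=1 w2=0 w3=0
t0.Δ5 w7=0 w0=0 w1=0 w4=0 w5=0 clk=1 w2=0 w3=0
t1.Δ0 w7=0 w0=0 w1=0 w4=0 w5=0 clk=1 w2=0 w3=0
t1.Δ1 w7=0 w0=0 w1=0 w4=0 w5=0 clk=0 w2=0 w3=0
t2.Δ0 w7=0 w0=0 w1=0 w4=0 w5=0 clk=0 w2=0 w3=0
t2.Δ1 w7=0 w0=0 w1=0 w4=0 w5=0 clk=1 w2=0 w3=0
t2.Δ2 w7=0 w0=1 w1=0 w4=0 w5=0 clk=1 w2=0 w3=0
t2.Δ3 w7=0 w0=1 w1=0 w4=1 w5=0 clk=1 w2=0 w3=1
t2.Δ4 w7=1 w0=1 w1=0 w4=1 w5=0 clk=1 w2=0 w3=1
t3.Δ0 w7=1 w0=1 w1=0 w4=1 w5=0 clk=1 w2=0 w3=1
t3.Δ1 w7=1 w0=1 w1=0 w4=1 w5=0 clk=0 w2=0 w3=1
t4.Δ0 w7=1 w0=1 w1=0 w4=1 w5=0 clk=0 w2=0 w3=1
t4.Δ1 w7=1 w0=1 w1=0 w4=1 w5=0 clk=1 w2=0 w3=1
t4.Δ2 w7=1 w0=0 w1=0 w4=1 w5=0 clk=1 w2=0 w3=1
t4.Δ3 w7=1 w0=0 w1=0 w4=1 w5=0 clk=1 w2=0 w3=0
t4.Δ4 w7=0 w0=0 w1=0 w4=1 w5=0 clk=1 w2=0 w3=0
t4.Δ5 w7=0 w0=0 w1=0 w4=0 w5=0 clk=1 w2=0 w3=0
t5.Δ0 w7=0 w0=0 w1=0 w4=0 w5=0 clk=1 w2=0 w3=0
t5.Δ1 w7=0 w0=0 w1=0 w4=0 w5=0 clk=0 w2=0 w3=0
t6.Δ0 w7=0 w0=0 w1=0 w4=0 w5=0 clk=0 w2=0 w3=0
t6.Δ1 w7=0 w0=0 w1=0 w4=0 w5=0 clk=1 w2=0 w3=0
t6.Δ2 w7=0 w0=1 w1=0 w4=0 w5=0 clk=1 w2=0 w3=0
t6.Δ3 w7=0 w0=1 w1=0 w4=1 w5=0 clk=1 w2=0 w3=1
t6.Δ4 w7=1 w0=1 w1=0 w4=1 w5=0 clk=1 w2=0 w3=1
t7.Δ0 w7=1 w0=1 w1=0 w4=1 w5=0 clk=1 w2=0 w3=1
t7.Δ1 w7=1 w0=1 w1=0 w4=1 w5=0 clk=0 w2=0 w3=1
t8.Δ0 w7=1 w0=1 w1=0 w4=1 w5=0 clk=0 w2=0 w3=1
t8.Δ1 w7=1 w0=1 w1=0 w4=1 w5=0 clk=1 w2=0 w3=1
t8.Δ2 w7=1 w0=0 w1=0 w4=1 w5=0 clk=1 w2=0 w3=1
t8.Δ3 w7=1 w0=0 w1=0 w4=1 w5=0 clk=1 w2=0 w3=0
t8.Δ4 w7=0 w0=0 w1=0 w4=1 w5=0 clk=1 w2=0 w3=0
t8.Δ5 w7=0 w0=0 w1=0 w4=0 w5=0 clk=1 w2=0 w3=0
t9.Δ0 w7=0 w0=0 w1=0 w4=0 w5=0 clk=1 w2=0 w3=0
t9.Δ1 w7=0 w0=0 w1=0 w4=0 w5=0 clk=0 w2=0 w3=0
t10.Δ0 w7=0 w0=0 w1=0 w4=0 w5=0 clk=0 w2=0 w3=0
t10.Δ1 w7=0 w0=0 w1=0 w4=0 w5=0 clk=1 w2=0 w3=0
t10.Δ2 w7=0 w0=1 w1=0 w4=0 w5=0 clk=1 w2=0 w3=0
t10.Δ3 w7=0 w0=1 w1=0 w4=1 w5=0 clk=1 w2=0 w3=1
t10.Δ4 w7=1 w0=1 w1=0 w4=1 w5=0 clk=1 w2=0 w3=1
t11.Δ0 w7=1 w0=1 w1=0 w4=1 w5=0 clk=1 w2=0 w3=1
t11.Δ1 w7=1 w0=1 w1=0 w4=1 w5=0 clk=0 w2=0 w3=1
t12.Δ0 w7=1 w0=1 w1=0 w4=1 w5=0 clk=0 w2=0 w3=1
t12.Δ1 w7=1 w0=1 w1=0 w4=1 w5=0 clk=1 w2=0 w3=1
t12.Δ2 w7=1 w0=0 w1=0 w4=1 w5=0 clk=1 w2=0 w3=1
t12.Δ3 w7=1 w0=0 w1=0 w4=1 w5=0 clk=1 w2=0 w3=0
t12.Δ4 w7=0 w0=0 w1=0 w4=1 w5=0 clk=1 w2=0 w3=0
t12.Δ5 w7=0 w0=0 w1=0 w4=0 w5=0 clk=1 w2=0 w3=0
t13.Δ0 w7=0 w0=0 w1=0 w4=0 w5=0 clk=1 w2=0 w3=0
t13.Δ1 w7=0 w0=0 w1=0 w4=0 w5=0 clk=0 w2=0 w3=0
t14.Δ0 w7=0 w0=0 w1=0 w4=0 w5=0 clk=0 w2=0 w3=0
t14.Δ1 w7=0 w0=0 w1=0 w4=0 w5=0 clk=1 w2=0 w3=0
t14.Δ2 w7=0 w0=1 w1=0 w4=0 w5=0 clk=1 w2=0 w3=0
t14.Δ3 w7=0 w0=1 w1=0 w4=1 w5=0 clk=1 w2=0 w3=1
t14.Δ4 w7=1 w0=1 w1=0 w4=1 w5=0 clk=1 w2=0 w3=1

0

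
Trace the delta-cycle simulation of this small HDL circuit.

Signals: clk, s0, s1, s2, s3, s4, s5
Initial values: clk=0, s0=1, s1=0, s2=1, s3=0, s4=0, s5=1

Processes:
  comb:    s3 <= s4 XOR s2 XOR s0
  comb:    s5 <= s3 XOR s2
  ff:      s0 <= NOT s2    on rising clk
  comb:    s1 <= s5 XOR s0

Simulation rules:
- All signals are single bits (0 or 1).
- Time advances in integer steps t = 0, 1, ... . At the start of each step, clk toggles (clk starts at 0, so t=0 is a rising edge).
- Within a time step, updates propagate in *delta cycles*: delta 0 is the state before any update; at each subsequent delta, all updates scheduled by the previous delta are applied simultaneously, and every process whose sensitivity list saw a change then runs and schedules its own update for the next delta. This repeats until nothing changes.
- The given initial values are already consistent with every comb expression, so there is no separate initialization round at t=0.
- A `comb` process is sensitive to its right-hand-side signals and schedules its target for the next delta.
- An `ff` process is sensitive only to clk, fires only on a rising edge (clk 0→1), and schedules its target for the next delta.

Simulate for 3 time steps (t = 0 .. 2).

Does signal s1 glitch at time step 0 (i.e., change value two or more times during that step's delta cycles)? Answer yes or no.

[bits: s4,s0,s5,s3,clk,s1,s2]
t=0: Δ0=0110001 Δ1=0110101 Δ2=0010101 Δ3=0011111 Δ4=0001111 Δ5=0001101 | 5Δ
t=1: Δ0=0001101 Δ1=0001001 | 1Δ
t=2: Δ0=0001001 Δ1=0001101 | 1Δ

yes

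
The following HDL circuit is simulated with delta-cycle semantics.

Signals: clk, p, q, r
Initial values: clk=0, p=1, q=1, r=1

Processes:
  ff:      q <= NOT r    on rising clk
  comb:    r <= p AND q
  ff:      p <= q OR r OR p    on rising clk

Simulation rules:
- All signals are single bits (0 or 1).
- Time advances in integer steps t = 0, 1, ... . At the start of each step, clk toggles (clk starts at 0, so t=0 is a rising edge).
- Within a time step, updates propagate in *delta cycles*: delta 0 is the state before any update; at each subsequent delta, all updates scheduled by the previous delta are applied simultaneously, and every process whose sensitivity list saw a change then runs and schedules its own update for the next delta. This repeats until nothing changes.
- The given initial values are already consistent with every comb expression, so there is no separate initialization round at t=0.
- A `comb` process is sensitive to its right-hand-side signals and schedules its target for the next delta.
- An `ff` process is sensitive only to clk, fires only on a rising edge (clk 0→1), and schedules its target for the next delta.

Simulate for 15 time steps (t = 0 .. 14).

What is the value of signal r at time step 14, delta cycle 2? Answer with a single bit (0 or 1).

0

[bits: clk,q,p,r]
t=0: Δ0=0111 Δ1=1111 Δ2=1011 Δ3=1010 | 3Δ
t=1: Δ0=1010 Δ1=0010 | 1Δ
t=2: Δ0=0010 Δ1=1010 Δ2=1110 Δ3=1111 | 3Δ
t=3: Δ0=1111 Δ1=0111 | 1Δ
t=4: Δ0=0111 Δ1=1111 Δ2=1011 Δ3=1010 | 3Δ
t=5: Δ0=1010 Δ1=0010 | 1Δ
t=6: Δ0=0010 Δ1=1010 Δ2=1110 Δ3=1111 | 3Δ
t=7: Δ0=1111 Δ1=0111 | 1Δ
t=8: Δ0=0111 Δ1=1111 Δ2=1011 Δ3=1010 | 3Δ
t=9: Δ0=1010 Δ1=0010 | 1Δ
t=10: Δ0=0010 Δ1=1010 Δ2=1110 Δ3=1111 | 3Δ
t=11: Δ0=1111 Δ1=0111 | 1Δ
t=12: Δ0=0111 Δ1=1111 Δ2=1011 Δ3=1010 | 3Δ
t=13: Δ0=1010 Δ1=0010 | 1Δ
t=14: Δ0=0010 Δ1=1010 Δ2=1110 Δ3=1111 | 3Δ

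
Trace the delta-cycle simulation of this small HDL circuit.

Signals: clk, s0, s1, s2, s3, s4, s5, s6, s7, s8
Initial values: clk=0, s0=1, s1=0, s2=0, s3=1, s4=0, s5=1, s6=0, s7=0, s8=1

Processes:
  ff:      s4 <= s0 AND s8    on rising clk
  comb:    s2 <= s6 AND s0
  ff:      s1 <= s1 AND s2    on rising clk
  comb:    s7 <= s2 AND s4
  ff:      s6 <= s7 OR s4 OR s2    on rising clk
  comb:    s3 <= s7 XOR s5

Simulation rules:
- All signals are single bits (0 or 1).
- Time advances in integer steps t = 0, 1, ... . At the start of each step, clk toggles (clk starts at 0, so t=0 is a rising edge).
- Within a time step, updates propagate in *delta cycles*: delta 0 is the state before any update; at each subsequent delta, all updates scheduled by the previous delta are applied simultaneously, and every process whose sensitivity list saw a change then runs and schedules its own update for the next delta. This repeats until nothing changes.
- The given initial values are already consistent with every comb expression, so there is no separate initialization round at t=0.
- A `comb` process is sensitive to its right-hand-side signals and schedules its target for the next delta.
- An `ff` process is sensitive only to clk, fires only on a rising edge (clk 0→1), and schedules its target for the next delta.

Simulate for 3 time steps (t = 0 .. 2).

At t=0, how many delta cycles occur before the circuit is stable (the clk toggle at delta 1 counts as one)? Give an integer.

t=0 Δ0: s3=1 s1=0 s0=1 s8=1 s5=1 s6=0 s2=0 s4=0 s7=0 clk=0
  Δ1: clk:0→1
  Δ2: s4:0→1
  (2Δ to stable)
t=1 Δ0: s3=1 s1=0 s0=1 s8=1 s5=1 s6=0 s2=0 s4=1 s7=0 clk=1
  Δ1: clk:1→0
  (1Δ to stable)
t=2 Δ0: s3=1 s1=0 s0=1 s8=1 s5=1 s6=0 s2=0 s4=1 s7=0 clk=0
  Δ1: clk:0→1
  Δ2: s6:0→1
  Δ3: s2:0→1
  Δ4: s7:0→1
  Δ5: s3:1→0
  (5Δ to stable)

2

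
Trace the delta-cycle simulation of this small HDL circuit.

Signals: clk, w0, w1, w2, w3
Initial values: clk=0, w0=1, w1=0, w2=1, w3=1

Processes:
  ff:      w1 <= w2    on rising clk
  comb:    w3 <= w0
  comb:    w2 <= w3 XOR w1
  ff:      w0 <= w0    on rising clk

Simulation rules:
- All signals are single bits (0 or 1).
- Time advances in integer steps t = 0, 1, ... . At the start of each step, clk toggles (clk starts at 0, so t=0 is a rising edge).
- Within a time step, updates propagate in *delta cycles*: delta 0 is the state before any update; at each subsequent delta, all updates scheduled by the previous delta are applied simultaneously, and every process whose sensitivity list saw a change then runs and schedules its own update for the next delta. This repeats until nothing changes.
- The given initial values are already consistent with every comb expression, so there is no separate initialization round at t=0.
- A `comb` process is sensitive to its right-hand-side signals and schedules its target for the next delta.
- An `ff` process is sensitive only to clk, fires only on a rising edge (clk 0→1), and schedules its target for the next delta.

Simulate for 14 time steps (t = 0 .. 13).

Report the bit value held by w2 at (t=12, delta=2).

[bits: w3,clk,w2,w1,w0]
t=0: Δ0=10101 Δ1=11101 Δ2=11111 Δ3=11011 | 3Δ
t=1: Δ0=11011 Δ1=10011 | 1Δ
t=2: Δ0=10011 Δ1=11011 Δ2=11001 Δ3=11101 | 3Δ
t=3: Δ0=11101 Δ1=10101 | 1Δ
t=4: Δ0=10101 Δ1=11101 Δ2=11111 Δ3=11011 | 3Δ
t=5: Δ0=11011 Δ1=10011 | 1Δ
t=6: Δ0=10011 Δ1=11011 Δ2=11001 Δ3=11101 | 3Δ
t=7: Δ0=11101 Δ1=10101 | 1Δ
t=8: Δ0=10101 Δ1=11101 Δ2=11111 Δ3=11011 | 3Δ
t=9: Δ0=11011 Δ1=10011 | 1Δ
t=10: Δ0=10011 Δ1=11011 Δ2=11001 Δ3=11101 | 3Δ
t=11: Δ0=11101 Δ1=10101 | 1Δ
t=12: Δ0=10101 Δ1=11101 Δ2=11111 Δ3=11011 | 3Δ
t=13: Δ0=11011 Δ1=10011 | 1Δ

1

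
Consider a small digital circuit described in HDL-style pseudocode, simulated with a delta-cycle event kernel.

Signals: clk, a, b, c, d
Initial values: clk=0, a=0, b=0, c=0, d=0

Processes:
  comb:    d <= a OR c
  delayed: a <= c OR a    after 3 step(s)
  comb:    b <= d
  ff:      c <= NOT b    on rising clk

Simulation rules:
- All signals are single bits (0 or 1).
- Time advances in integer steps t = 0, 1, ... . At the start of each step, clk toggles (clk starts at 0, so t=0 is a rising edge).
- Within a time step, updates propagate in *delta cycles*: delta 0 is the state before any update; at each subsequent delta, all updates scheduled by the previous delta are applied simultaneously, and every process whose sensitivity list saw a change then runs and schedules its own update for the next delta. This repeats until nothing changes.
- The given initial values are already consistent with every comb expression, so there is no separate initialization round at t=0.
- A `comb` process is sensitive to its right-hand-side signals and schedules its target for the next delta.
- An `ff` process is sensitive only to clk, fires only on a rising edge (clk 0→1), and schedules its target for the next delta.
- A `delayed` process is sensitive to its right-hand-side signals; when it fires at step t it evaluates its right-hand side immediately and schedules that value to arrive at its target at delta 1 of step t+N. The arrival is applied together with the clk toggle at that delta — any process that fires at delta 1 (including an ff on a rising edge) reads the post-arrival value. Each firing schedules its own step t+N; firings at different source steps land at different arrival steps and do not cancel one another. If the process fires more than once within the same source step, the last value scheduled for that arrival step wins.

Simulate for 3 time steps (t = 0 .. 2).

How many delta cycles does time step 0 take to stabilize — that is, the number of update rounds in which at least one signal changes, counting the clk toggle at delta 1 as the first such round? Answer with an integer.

4

t0.Δ0 b=0 c=0 clk=0 d=0 a=0
t0.Δ1 b=0 c=0 clk=1 d=0 a=0
t0.Δ2 b=0 c=1 clk=1 d=0 a=0
t0.Δ3 b=0 c=1 clk=1 d=1 a=0
t0.Δ4 b=1 c=1 clk=1 d=1 a=0
t1.Δ0 b=1 c=1 clk=1 d=1 a=0
t1.Δ1 b=1 c=1 clk=0 d=1 a=0
t2.Δ0 b=1 c=1 clk=0 d=1 a=0
t2.Δ1 b=1 c=1 clk=1 d=1 a=0
t2.Δ2 b=1 c=0 clk=1 d=1 a=0
t2.Δ3 b=1 c=0 clk=1 d=0 a=0
t2.Δ4 b=0 c=0 clk=1 d=0 a=0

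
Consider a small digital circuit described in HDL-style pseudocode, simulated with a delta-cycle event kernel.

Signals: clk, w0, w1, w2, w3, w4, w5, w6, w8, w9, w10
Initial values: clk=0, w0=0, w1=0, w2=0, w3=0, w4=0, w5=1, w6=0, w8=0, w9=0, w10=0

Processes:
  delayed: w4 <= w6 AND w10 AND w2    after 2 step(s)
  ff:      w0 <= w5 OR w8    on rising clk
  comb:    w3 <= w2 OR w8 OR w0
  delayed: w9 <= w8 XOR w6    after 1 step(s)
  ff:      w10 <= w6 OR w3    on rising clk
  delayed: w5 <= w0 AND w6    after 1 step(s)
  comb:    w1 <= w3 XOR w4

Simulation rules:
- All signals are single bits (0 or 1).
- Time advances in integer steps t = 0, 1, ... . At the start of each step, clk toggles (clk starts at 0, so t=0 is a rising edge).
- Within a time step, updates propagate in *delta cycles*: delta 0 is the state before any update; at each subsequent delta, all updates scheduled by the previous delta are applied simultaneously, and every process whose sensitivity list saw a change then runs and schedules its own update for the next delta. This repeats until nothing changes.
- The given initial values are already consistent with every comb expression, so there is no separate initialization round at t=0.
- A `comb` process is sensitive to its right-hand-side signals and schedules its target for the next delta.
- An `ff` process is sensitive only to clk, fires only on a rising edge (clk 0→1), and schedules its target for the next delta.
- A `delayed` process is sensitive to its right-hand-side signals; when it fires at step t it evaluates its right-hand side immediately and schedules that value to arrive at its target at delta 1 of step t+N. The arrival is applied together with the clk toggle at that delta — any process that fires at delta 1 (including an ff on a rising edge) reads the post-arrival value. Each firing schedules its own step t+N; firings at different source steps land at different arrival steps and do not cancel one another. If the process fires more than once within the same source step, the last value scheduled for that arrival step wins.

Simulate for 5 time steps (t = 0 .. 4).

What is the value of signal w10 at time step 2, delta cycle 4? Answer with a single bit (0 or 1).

[bits: w3,w8,w5,clk,w6,w2,w1,w10,w9,w0,w4]
t=0: Δ0=00100000000 Δ1=00110000000 Δ2=00110000010 Δ3=10110000010 Δ4=10110010010 | 4Δ
t=1: Δ0=10110010010 Δ1=10000010010 | 1Δ
t=2: Δ0=10000010010 Δ1=10010010010 Δ2=10010011000 Δ3=00010011000 Δ4=00010001000 | 4Δ
t=3: Δ0=00010001000 Δ1=00000001000 | 1Δ
t=4: Δ0=00000001000 Δ1=00010001000 Δ2=00010000000 | 2Δ

1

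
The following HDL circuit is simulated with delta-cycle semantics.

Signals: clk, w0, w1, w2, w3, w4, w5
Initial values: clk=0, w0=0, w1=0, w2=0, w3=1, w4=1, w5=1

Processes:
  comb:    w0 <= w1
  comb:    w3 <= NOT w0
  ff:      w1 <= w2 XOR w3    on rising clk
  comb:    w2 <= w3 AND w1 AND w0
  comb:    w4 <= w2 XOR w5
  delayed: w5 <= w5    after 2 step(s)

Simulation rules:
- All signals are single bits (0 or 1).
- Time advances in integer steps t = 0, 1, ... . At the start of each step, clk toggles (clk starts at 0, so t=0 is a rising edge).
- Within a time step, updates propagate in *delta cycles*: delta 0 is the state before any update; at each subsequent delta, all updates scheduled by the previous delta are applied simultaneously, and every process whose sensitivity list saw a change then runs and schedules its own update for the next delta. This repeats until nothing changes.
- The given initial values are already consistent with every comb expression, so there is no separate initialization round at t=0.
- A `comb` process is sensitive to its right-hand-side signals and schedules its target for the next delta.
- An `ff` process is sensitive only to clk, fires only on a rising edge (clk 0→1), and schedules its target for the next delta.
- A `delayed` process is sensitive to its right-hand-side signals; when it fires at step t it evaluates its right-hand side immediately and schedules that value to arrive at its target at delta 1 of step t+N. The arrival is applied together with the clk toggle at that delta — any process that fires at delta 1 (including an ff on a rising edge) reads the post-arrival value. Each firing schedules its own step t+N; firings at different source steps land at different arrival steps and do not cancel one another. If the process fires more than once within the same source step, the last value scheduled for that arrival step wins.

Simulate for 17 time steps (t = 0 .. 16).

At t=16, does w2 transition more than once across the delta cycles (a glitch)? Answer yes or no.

yes

t=0 Δ0: w0=0 w5=1 w1=0 clk=0 w3=1 w4=1 w2=0
  Δ1: clk:0→1
  Δ2: w1:0→1
  Δ3: w0:0→1
  Δ4: w3:1→0, w2:0→1
  Δ5: w4:1→0, w2:1→0
  Δ6: w4:0→1
  (6Δ to stable)
t=1 Δ0: w0=1 w5=1 w1=1 clk=1 w3=0 w4=1 w2=0
  Δ1: clk:1→0
  (1Δ to stable)
t=2 Δ0: w0=1 w5=1 w1=1 clk=0 w3=0 w4=1 w2=0
  Δ1: clk:0→1
  Δ2: w1:1→0
  Δ3: w0:1→0
  Δ4: w3:0→1
  (4Δ to stable)
t=3 Δ0: w0=0 w5=1 w1=0 clk=1 w3=1 w4=1 w2=0
  Δ1: clk:1→0
  (1Δ to stable)
t=4 Δ0: w0=0 w5=1 w1=0 clk=0 w3=1 w4=1 w2=0
  Δ1: clk:0→1
  Δ2: w1:0→1
  Δ3: w0:0→1
  Δ4: w3:1→0, w2:0→1
  Δ5: w4:1→0, w2:1→0
  Δ6: w4:0→1
  (6Δ to stable)
t=5 Δ0: w0=1 w5=1 w1=1 clk=1 w3=0 w4=1 w2=0
  Δ1: clk:1→0
  (1Δ to stable)
t=6 Δ0: w0=1 w5=1 w1=1 clk=0 w3=0 w4=1 w2=0
  Δ1: clk:0→1
  Δ2: w1:1→0
  Δ3: w0:1→0
  Δ4: w3:0→1
  (4Δ to stable)
t=7 Δ0: w0=0 w5=1 w1=0 clk=1 w3=1 w4=1 w2=0
  Δ1: clk:1→0
  (1Δ to stable)
t=8 Δ0: w0=0 w5=1 w1=0 clk=0 w3=1 w4=1 w2=0
  Δ1: clk:0→1
  Δ2: w1:0→1
  Δ3: w0:0→1
  Δ4: w3:1→0, w2:0→1
  Δ5: w4:1→0, w2:1→0
  Δ6: w4:0→1
  (6Δ to stable)
t=9 Δ0: w0=1 w5=1 w1=1 clk=1 w3=0 w4=1 w2=0
  Δ1: clk:1→0
  (1Δ to stable)
t=10 Δ0: w0=1 w5=1 w1=1 clk=0 w3=0 w4=1 w2=0
  Δ1: clk:0→1
  Δ2: w1:1→0
  Δ3: w0:1→0
  Δ4: w3:0→1
  (4Δ to stable)
t=11 Δ0: w0=0 w5=1 w1=0 clk=1 w3=1 w4=1 w2=0
  Δ1: clk:1→0
  (1Δ to stable)
t=12 Δ0: w0=0 w5=1 w1=0 clk=0 w3=1 w4=1 w2=0
  Δ1: clk:0→1
  Δ2: w1:0→1
  Δ3: w0:0→1
  Δ4: w3:1→0, w2:0→1
  Δ5: w4:1→0, w2:1→0
  Δ6: w4:0→1
  (6Δ to stable)
t=13 Δ0: w0=1 w5=1 w1=1 clk=1 w3=0 w4=1 w2=0
  Δ1: clk:1→0
  (1Δ to stable)
t=14 Δ0: w0=1 w5=1 w1=1 clk=0 w3=0 w4=1 w2=0
  Δ1: clk:0→1
  Δ2: w1:1→0
  Δ3: w0:1→0
  Δ4: w3:0→1
  (4Δ to stable)
t=15 Δ0: w0=0 w5=1 w1=0 clk=1 w3=1 w4=1 w2=0
  Δ1: clk:1→0
  (1Δ to stable)
t=16 Δ0: w0=0 w5=1 w1=0 clk=0 w3=1 w4=1 w2=0
  Δ1: clk:0→1
  Δ2: w1:0→1
  Δ3: w0:0→1
  Δ4: w3:1→0, w2:0→1
  Δ5: w4:1→0, w2:1→0
  Δ6: w4:0→1
  (6Δ to stable)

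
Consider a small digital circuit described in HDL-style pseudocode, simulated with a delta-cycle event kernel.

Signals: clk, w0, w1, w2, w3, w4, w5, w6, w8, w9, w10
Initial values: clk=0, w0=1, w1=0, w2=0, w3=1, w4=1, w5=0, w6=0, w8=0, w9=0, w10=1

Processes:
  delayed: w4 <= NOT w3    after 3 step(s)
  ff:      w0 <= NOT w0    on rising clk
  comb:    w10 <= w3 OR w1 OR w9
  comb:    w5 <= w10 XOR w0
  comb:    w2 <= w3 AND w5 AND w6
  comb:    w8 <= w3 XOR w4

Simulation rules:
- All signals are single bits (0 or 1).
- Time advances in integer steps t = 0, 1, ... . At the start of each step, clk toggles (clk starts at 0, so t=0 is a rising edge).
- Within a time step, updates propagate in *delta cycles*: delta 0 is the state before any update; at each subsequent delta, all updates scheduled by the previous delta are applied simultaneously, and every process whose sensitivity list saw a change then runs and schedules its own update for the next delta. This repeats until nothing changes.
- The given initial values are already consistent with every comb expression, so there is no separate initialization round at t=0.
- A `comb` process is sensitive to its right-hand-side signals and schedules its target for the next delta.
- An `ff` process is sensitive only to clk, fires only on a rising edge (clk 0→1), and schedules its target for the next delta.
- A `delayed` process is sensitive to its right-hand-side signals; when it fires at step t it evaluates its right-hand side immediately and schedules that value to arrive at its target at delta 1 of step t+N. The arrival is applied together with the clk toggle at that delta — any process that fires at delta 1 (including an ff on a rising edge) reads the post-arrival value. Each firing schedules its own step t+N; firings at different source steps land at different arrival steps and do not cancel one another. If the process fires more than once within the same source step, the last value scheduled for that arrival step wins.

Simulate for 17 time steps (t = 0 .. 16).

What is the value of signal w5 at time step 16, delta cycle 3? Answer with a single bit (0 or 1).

t0.Δ0 w10=1 w9=0 w8=0 w0=1 w4=1 w5=0 w3=1 w1=0 w2=0 w6=0 clk=0
t0.Δ1 w10=1 w9=0 w8=0 w0=1 w4=1 w5=0 w3=1 w1=0 w2=0 w6=0 clk=1
t0.Δ2 w10=1 w9=0 w8=0 w0=0 w4=1 w5=0 w3=1 w1=0 w2=0 w6=0 clk=1
t0.Δ3 w10=1 w9=0 w8=0 w0=0 w4=1 w5=1 w3=1 w1=0 w2=0 w6=0 clk=1
t1.Δ0 w10=1 w9=0 w8=0 w0=0 w4=1 w5=1 w3=1 w1=0 w2=0 w6=0 clk=1
t1.Δ1 w10=1 w9=0 w8=0 w0=0 w4=1 w5=1 w3=1 w1=0 w2=0 w6=0 clk=0
t2.Δ0 w10=1 w9=0 w8=0 w0=0 w4=1 w5=1 w3=1 w1=0 w2=0 w6=0 clk=0
t2.Δ1 w10=1 w9=0 w8=0 w0=0 w4=1 w5=1 w3=1 w1=0 w2=0 w6=0 clk=1
t2.Δ2 w10=1 w9=0 w8=0 w0=1 w4=1 w5=1 w3=1 w1=0 w2=0 w6=0 clk=1
t2.Δ3 w10=1 w9=0 w8=0 w0=1 w4=1 w5=0 w3=1 w1=0 w2=0 w6=0 clk=1
t3.Δ0 w10=1 w9=0 w8=0 w0=1 w4=1 w5=0 w3=1 w1=0 w2=0 w6=0 clk=1
t3.Δ1 w10=1 w9=0 w8=0 w0=1 w4=1 w5=0 w3=1 w1=0 w2=0 w6=0 clk=0
t4.Δ0 w10=1 w9=0 w8=0 w0=1 w4=1 w5=0 w3=1 w1=0 w2=0 w6=0 clk=0
t4.Δ1 w10=1 w9=0 w8=0 w0=1 w4=1 w5=0 w3=1 w1=0 w2=0 w6=0 clk=1
t4.Δ2 w10=1 w9=0 w8=0 w0=0 w4=1 w5=0 w3=1 w1=0 w2=0 w6=0 clk=1
t4.Δ3 w10=1 w9=0 w8=0 w0=0 w4=1 w5=1 w3=1 w1=0 w2=0 w6=0 clk=1
t5.Δ0 w10=1 w9=0 w8=0 w0=0 w4=1 w5=1 w3=1 w1=0 w2=0 w6=0 clk=1
t5.Δ1 w10=1 w9=0 w8=0 w0=0 w4=1 w5=1 w3=1 w1=0 w2=0 w6=0 clk=0
t6.Δ0 w10=1 w9=0 w8=0 w0=0 w4=1 w5=1 w3=1 w1=0 w2=0 w6=0 clk=0
t6.Δ1 w10=1 w9=0 w8=0 w0=0 w4=1 w5=1 w3=1 w1=0 w2=0 w6=0 clk=1
t6.Δ2 w10=1 w9=0 w8=0 w0=1 w4=1 w5=1 w3=1 w1=0 w2=0 w6=0 clk=1
t6.Δ3 w10=1 w9=0 w8=0 w0=1 w4=1 w5=0 w3=1 w1=0 w2=0 w6=0 clk=1
t7.Δ0 w10=1 w9=0 w8=0 w0=1 w4=1 w5=0 w3=1 w1=0 w2=0 w6=0 clk=1
t7.Δ1 w10=1 w9=0 w8=0 w0=1 w4=1 w5=0 w3=1 w1=0 w2=0 w6=0 clk=0
t8.Δ0 w10=1 w9=0 w8=0 w0=1 w4=1 w5=0 w3=1 w1=0 w2=0 w6=0 clk=0
t8.Δ1 w10=1 w9=0 w8=0 w0=1 w4=1 w5=0 w3=1 w1=0 w2=0 w6=0 clk=1
t8.Δ2 w10=1 w9=0 w8=0 w0=0 w4=1 w5=0 w3=1 w1=0 w2=0 w6=0 clk=1
t8.Δ3 w10=1 w9=0 w8=0 w0=0 w4=1 w5=1 w3=1 w1=0 w2=0 w6=0 clk=1
t9.Δ0 w10=1 w9=0 w8=0 w0=0 w4=1 w5=1 w3=1 w1=0 w2=0 w6=0 clk=1
t9.Δ1 w10=1 w9=0 w8=0 w0=0 w4=1 w5=1 w3=1 w1=0 w2=0 w6=0 clk=0
t10.Δ0 w10=1 w9=0 w8=0 w0=0 w4=1 w5=1 w3=1 w1=0 w2=0 w6=0 clk=0
t10.Δ1 w10=1 w9=0 w8=0 w0=0 w4=1 w5=1 w3=1 w1=0 w2=0 w6=0 clk=1
t10.Δ2 w10=1 w9=0 w8=0 w0=1 w4=1 w5=1 w3=1 w1=0 w2=0 w6=0 clk=1
t10.Δ3 w10=1 w9=0 w8=0 w0=1 w4=1 w5=0 w3=1 w1=0 w2=0 w6=0 clk=1
t11.Δ0 w10=1 w9=0 w8=0 w0=1 w4=1 w5=0 w3=1 w1=0 w2=0 w6=0 clk=1
t11.Δ1 w10=1 w9=0 w8=0 w0=1 w4=1 w5=0 w3=1 w1=0 w2=0 w6=0 clk=0
t12.Δ0 w10=1 w9=0 w8=0 w0=1 w4=1 w5=0 w3=1 w1=0 w2=0 w6=0 clk=0
t12.Δ1 w10=1 w9=0 w8=0 w0=1 w4=1 w5=0 w3=1 w1=0 w2=0 w6=0 clk=1
t12.Δ2 w10=1 w9=0 w8=0 w0=0 w4=1 w5=0 w3=1 w1=0 w2=0 w6=0 clk=1
t12.Δ3 w10=1 w9=0 w8=0 w0=0 w4=1 w5=1 w3=1 w1=0 w2=0 w6=0 clk=1
t13.Δ0 w10=1 w9=0 w8=0 w0=0 w4=1 w5=1 w3=1 w1=0 w2=0 w6=0 clk=1
t13.Δ1 w10=1 w9=0 w8=0 w0=0 w4=1 w5=1 w3=1 w1=0 w2=0 w6=0 clk=0
t14.Δ0 w10=1 w9=0 w8=0 w0=0 w4=1 w5=1 w3=1 w1=0 w2=0 w6=0 clk=0
t14.Δ1 w10=1 w9=0 w8=0 w0=0 w4=1 w5=1 w3=1 w1=0 w2=0 w6=0 clk=1
t14.Δ2 w10=1 w9=0 w8=0 w0=1 w4=1 w5=1 w3=1 w1=0 w2=0 w6=0 clk=1
t14.Δ3 w10=1 w9=0 w8=0 w0=1 w4=1 w5=0 w3=1 w1=0 w2=0 w6=0 clk=1
t15.Δ0 w10=1 w9=0 w8=0 w0=1 w4=1 w5=0 w3=1 w1=0 w2=0 w6=0 clk=1
t15.Δ1 w10=1 w9=0 w8=0 w0=1 w4=1 w5=0 w3=1 w1=0 w2=0 w6=0 clk=0
t16.Δ0 w10=1 w9=0 w8=0 w0=1 w4=1 w5=0 w3=1 w1=0 w2=0 w6=0 clk=0
t16.Δ1 w10=1 w9=0 w8=0 w0=1 w4=1 w5=0 w3=1 w1=0 w2=0 w6=0 clk=1
t16.Δ2 w10=1 w9=0 w8=0 w0=0 w4=1 w5=0 w3=1 w1=0 w2=0 w6=0 clk=1
t16.Δ3 w10=1 w9=0 w8=0 w0=0 w4=1 w5=1 w3=1 w1=0 w2=0 w6=0 clk=1

1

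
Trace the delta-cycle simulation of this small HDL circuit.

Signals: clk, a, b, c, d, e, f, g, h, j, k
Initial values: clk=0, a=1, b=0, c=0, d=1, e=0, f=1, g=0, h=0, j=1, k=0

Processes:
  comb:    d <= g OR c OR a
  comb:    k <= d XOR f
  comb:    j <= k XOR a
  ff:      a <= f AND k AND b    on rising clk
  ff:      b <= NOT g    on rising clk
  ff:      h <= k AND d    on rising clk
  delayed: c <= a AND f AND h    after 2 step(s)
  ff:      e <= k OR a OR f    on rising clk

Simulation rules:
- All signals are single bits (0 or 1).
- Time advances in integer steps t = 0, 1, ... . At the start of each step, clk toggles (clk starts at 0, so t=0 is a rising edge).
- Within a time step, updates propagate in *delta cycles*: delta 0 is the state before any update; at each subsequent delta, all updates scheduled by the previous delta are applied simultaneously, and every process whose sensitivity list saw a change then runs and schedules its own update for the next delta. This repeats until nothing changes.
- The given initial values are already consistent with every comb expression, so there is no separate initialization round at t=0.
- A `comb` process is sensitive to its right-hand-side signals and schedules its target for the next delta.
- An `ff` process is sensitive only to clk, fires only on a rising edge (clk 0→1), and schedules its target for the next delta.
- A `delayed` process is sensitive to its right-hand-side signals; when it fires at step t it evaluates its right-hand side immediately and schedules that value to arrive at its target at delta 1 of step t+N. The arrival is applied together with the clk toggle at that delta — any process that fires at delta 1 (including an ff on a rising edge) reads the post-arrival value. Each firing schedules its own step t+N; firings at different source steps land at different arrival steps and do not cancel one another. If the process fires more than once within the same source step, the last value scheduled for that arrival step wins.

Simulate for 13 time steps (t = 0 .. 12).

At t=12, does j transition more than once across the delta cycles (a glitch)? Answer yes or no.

t=0 Δ0: f=1 j=1 d=1 k=0 b=0 h=0 clk=0 e=0 g=0 c=0 a=1
  Δ1: clk:0→1
  Δ2: b:0→1, e:0→1, a:1→0
  Δ3: j:1→0, d:1→0
  Δ4: k:0→1
  Δ5: j:0→1
  (5Δ to stable)
t=1 Δ0: f=1 j=1 d=0 k=1 b=1 h=0 clk=1 e=1 g=0 c=0 a=0
  Δ1: clk:1→0
  (1Δ to stable)
t=2 Δ0: f=1 j=1 d=0 k=1 b=1 h=0 clk=0 e=1 g=0 c=0 a=0
  Δ1: clk:0→1
  Δ2: a:0→1
  Δ3: j:1→0, d:0→1
  Δ4: k:1→0
  Δ5: j:0→1
  (5Δ to stable)
t=3 Δ0: f=1 j=1 d=1 k=0 b=1 h=0 clk=1 e=1 g=0 c=0 a=1
  Δ1: clk:1→0
  (1Δ to stable)
t=4 Δ0: f=1 j=1 d=1 k=0 b=1 h=0 clk=0 e=1 g=0 c=0 a=1
  Δ1: clk:0→1
  Δ2: a:1→0
  Δ3: j:1→0, d:1→0
  Δ4: k:0→1
  Δ5: j:0→1
  (5Δ to stable)
t=5 Δ0: f=1 j=1 d=0 k=1 b=1 h=0 clk=1 e=1 g=0 c=0 a=0
  Δ1: clk:1→0
  (1Δ to stable)
t=6 Δ0: f=1 j=1 d=0 k=1 b=1 h=0 clk=0 e=1 g=0 c=0 a=0
  Δ1: clk:0→1
  Δ2: a:0→1
  Δ3: j:1→0, d:0→1
  Δ4: k:1→0
  Δ5: j:0→1
  (5Δ to stable)
t=7 Δ0: f=1 j=1 d=1 k=0 b=1 h=0 clk=1 e=1 g=0 c=0 a=1
  Δ1: clk:1→0
  (1Δ to stable)
t=8 Δ0: f=1 j=1 d=1 k=0 b=1 h=0 clk=0 e=1 g=0 c=0 a=1
  Δ1: clk:0→1
  Δ2: a:1→0
  Δ3: j:1→0, d:1→0
  Δ4: k:0→1
  Δ5: j:0→1
  (5Δ to stable)
t=9 Δ0: f=1 j=1 d=0 k=1 b=1 h=0 clk=1 e=1 g=0 c=0 a=0
  Δ1: clk:1→0
  (1Δ to stable)
t=10 Δ0: f=1 j=1 d=0 k=1 b=1 h=0 clk=0 e=1 g=0 c=0 a=0
  Δ1: clk:0→1
  Δ2: a:0→1
  Δ3: j:1→0, d:0→1
  Δ4: k:1→0
  Δ5: j:0→1
  (5Δ to stable)
t=11 Δ0: f=1 j=1 d=1 k=0 b=1 h=0 clk=1 e=1 g=0 c=0 a=1
  Δ1: clk:1→0
  (1Δ to stable)
t=12 Δ0: f=1 j=1 d=1 k=0 b=1 h=0 clk=0 e=1 g=0 c=0 a=1
  Δ1: clk:0→1
  Δ2: a:1→0
  Δ3: j:1→0, d:1→0
  Δ4: k:0→1
  Δ5: j:0→1
  (5Δ to stable)

yes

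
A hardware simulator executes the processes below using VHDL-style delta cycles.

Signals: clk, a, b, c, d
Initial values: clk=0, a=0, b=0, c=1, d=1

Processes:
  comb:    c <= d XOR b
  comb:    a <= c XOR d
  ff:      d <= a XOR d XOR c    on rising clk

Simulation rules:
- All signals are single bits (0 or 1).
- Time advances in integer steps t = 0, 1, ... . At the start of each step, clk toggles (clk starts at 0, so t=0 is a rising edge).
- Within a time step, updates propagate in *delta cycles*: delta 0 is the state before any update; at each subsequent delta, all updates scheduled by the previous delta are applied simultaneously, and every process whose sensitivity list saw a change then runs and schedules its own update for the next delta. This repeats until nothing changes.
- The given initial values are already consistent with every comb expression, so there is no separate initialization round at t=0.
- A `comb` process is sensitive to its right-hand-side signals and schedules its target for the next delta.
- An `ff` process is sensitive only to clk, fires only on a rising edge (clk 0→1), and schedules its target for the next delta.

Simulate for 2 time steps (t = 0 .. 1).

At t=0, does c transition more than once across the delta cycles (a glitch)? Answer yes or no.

t=0 Δ0: c=1 a=0 b=0 clk=0 d=1
  Δ1: clk:0→1
  Δ2: d:1→0
  Δ3: c:1→0, a:0→1
  Δ4: a:1→0
  (4Δ to stable)
t=1 Δ0: c=0 a=0 b=0 clk=1 d=0
  Δ1: clk:1→0
  (1Δ to stable)

no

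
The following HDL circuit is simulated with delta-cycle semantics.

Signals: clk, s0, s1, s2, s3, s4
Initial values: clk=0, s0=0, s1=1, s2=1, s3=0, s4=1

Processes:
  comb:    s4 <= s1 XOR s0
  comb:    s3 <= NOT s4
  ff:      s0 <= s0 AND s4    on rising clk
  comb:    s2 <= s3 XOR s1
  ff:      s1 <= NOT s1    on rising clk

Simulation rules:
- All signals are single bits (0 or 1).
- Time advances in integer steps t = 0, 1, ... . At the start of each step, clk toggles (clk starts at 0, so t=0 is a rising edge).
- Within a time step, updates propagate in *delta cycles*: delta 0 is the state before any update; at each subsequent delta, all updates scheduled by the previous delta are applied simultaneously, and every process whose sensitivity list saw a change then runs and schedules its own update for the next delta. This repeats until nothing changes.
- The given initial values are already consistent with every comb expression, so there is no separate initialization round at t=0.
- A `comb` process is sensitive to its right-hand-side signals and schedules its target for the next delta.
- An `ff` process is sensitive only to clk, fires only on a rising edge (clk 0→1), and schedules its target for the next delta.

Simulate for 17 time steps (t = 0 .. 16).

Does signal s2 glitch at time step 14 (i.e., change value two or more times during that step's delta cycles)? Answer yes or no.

yes

t0.Δ0 s3=0 s2=1 s0=0 s4=1 s1=1 clk=0
t0.Δ1 s3=0 s2=1 s0=0 s4=1 s1=1 clk=1
t0.Δ2 s3=0 s2=1 s0=0 s4=1 s1=0 clk=1
t0.Δ3 s3=0 s2=0 s0=0 s4=0 s1=0 clk=1
t0.Δ4 s3=1 s2=0 s0=0 s4=0 s1=0 clk=1
t0.Δ5 s3=1 s2=1 s0=0 s4=0 s1=0 clk=1
t1.Δ0 s3=1 s2=1 s0=0 s4=0 s1=0 clk=1
t1.Δ1 s3=1 s2=1 s0=0 s4=0 s1=0 clk=0
t2.Δ0 s3=1 s2=1 s0=0 s4=0 s1=0 clk=0
t2.Δ1 s3=1 s2=1 s0=0 s4=0 s1=0 clk=1
t2.Δ2 s3=1 s2=1 s0=0 s4=0 s1=1 clk=1
t2.Δ3 s3=1 s2=0 s0=0 s4=1 s1=1 clk=1
t2.Δ4 s3=0 s2=0 s0=0 s4=1 s1=1 clk=1
t2.Δ5 s3=0 s2=1 s0=0 s4=1 s1=1 clk=1
t3.Δ0 s3=0 s2=1 s0=0 s4=1 s1=1 clk=1
t3.Δ1 s3=0 s2=1 s0=0 s4=1 s1=1 clk=0
t4.Δ0 s3=0 s2=1 s0=0 s4=1 s1=1 clk=0
t4.Δ1 s3=0 s2=1 s0=0 s4=1 s1=1 clk=1
t4.Δ2 s3=0 s2=1 s0=0 s4=1 s1=0 clk=1
t4.Δ3 s3=0 s2=0 s0=0 s4=0 s1=0 clk=1
t4.Δ4 s3=1 s2=0 s0=0 s4=0 s1=0 clk=1
t4.Δ5 s3=1 s2=1 s0=0 s4=0 s1=0 clk=1
t5.Δ0 s3=1 s2=1 s0=0 s4=0 s1=0 clk=1
t5.Δ1 s3=1 s2=1 s0=0 s4=0 s1=0 clk=0
t6.Δ0 s3=1 s2=1 s0=0 s4=0 s1=0 clk=0
t6.Δ1 s3=1 s2=1 s0=0 s4=0 s1=0 clk=1
t6.Δ2 s3=1 s2=1 s0=0 s4=0 s1=1 clk=1
t6.Δ3 s3=1 s2=0 s0=0 s4=1 s1=1 clk=1
t6.Δ4 s3=0 s2=0 s0=0 s4=1 s1=1 clk=1
t6.Δ5 s3=0 s2=1 s0=0 s4=1 s1=1 clk=1
t7.Δ0 s3=0 s2=1 s0=0 s4=1 s1=1 clk=1
t7.Δ1 s3=0 s2=1 s0=0 s4=1 s1=1 clk=0
t8.Δ0 s3=0 s2=1 s0=0 s4=1 s1=1 clk=0
t8.Δ1 s3=0 s2=1 s0=0 s4=1 s1=1 clk=1
t8.Δ2 s3=0 s2=1 s0=0 s4=1 s1=0 clk=1
t8.Δ3 s3=0 s2=0 s0=0 s4=0 s1=0 clk=1
t8.Δ4 s3=1 s2=0 s0=0 s4=0 s1=0 clk=1
t8.Δ5 s3=1 s2=1 s0=0 s4=0 s1=0 clk=1
t9.Δ0 s3=1 s2=1 s0=0 s4=0 s1=0 clk=1
t9.Δ1 s3=1 s2=1 s0=0 s4=0 s1=0 clk=0
t10.Δ0 s3=1 s2=1 s0=0 s4=0 s1=0 clk=0
t10.Δ1 s3=1 s2=1 s0=0 s4=0 s1=0 clk=1
t10.Δ2 s3=1 s2=1 s0=0 s4=0 s1=1 clk=1
t10.Δ3 s3=1 s2=0 s0=0 s4=1 s1=1 clk=1
t10.Δ4 s3=0 s2=0 s0=0 s4=1 s1=1 clk=1
t10.Δ5 s3=0 s2=1 s0=0 s4=1 s1=1 clk=1
t11.Δ0 s3=0 s2=1 s0=0 s4=1 s1=1 clk=1
t11.Δ1 s3=0 s2=1 s0=0 s4=1 s1=1 clk=0
t12.Δ0 s3=0 s2=1 s0=0 s4=1 s1=1 clk=0
t12.Δ1 s3=0 s2=1 s0=0 s4=1 s1=1 clk=1
t12.Δ2 s3=0 s2=1 s0=0 s4=1 s1=0 clk=1
t12.Δ3 s3=0 s2=0 s0=0 s4=0 s1=0 clk=1
t12.Δ4 s3=1 s2=0 s0=0 s4=0 s1=0 clk=1
t12.Δ5 s3=1 s2=1 s0=0 s4=0 s1=0 clk=1
t13.Δ0 s3=1 s2=1 s0=0 s4=0 s1=0 clk=1
t13.Δ1 s3=1 s2=1 s0=0 s4=0 s1=0 clk=0
t14.Δ0 s3=1 s2=1 s0=0 s4=0 s1=0 clk=0
t14.Δ1 s3=1 s2=1 s0=0 s4=0 s1=0 clk=1
t14.Δ2 s3=1 s2=1 s0=0 s4=0 s1=1 clk=1
t14.Δ3 s3=1 s2=0 s0=0 s4=1 s1=1 clk=1
t14.Δ4 s3=0 s2=0 s0=0 s4=1 s1=1 clk=1
t14.Δ5 s3=0 s2=1 s0=0 s4=1 s1=1 clk=1
t15.Δ0 s3=0 s2=1 s0=0 s4=1 s1=1 clk=1
t15.Δ1 s3=0 s2=1 s0=0 s4=1 s1=1 clk=0
t16.Δ0 s3=0 s2=1 s0=0 s4=1 s1=1 clk=0
t16.Δ1 s3=0 s2=1 s0=0 s4=1 s1=1 clk=1
t16.Δ2 s3=0 s2=1 s0=0 s4=1 s1=0 clk=1
t16.Δ3 s3=0 s2=0 s0=0 s4=0 s1=0 clk=1
t16.Δ4 s3=1 s2=0 s0=0 s4=0 s1=0 clk=1
t16.Δ5 s3=1 s2=1 s0=0 s4=0 s1=0 clk=1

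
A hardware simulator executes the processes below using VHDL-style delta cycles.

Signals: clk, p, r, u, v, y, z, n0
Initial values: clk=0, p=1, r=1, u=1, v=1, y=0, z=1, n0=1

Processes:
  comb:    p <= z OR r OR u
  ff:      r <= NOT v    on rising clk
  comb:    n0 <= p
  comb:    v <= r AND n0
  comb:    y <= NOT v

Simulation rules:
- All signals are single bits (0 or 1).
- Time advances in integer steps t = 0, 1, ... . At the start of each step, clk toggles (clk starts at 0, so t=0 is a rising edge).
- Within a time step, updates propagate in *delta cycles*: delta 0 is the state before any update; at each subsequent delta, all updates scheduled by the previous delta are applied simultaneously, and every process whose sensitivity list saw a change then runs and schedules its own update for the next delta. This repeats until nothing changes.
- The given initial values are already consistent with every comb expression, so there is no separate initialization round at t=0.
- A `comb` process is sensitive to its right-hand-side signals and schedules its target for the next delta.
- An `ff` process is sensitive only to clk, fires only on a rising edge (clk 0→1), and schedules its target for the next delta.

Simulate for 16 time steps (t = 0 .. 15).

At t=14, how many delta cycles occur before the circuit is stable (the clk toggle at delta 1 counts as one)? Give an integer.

4

t=0 Δ0: y=0 u=1 v=1 p=1 clk=0 z=1 n0=1 r=1
  Δ1: clk:0→1
  Δ2: r:1→0
  Δ3: v:1→0
  Δ4: y:0→1
  (4Δ to stable)
t=1 Δ0: y=1 u=1 v=0 p=1 clk=1 z=1 n0=1 r=0
  Δ1: clk:1→0
  (1Δ to stable)
t=2 Δ0: y=1 u=1 v=0 p=1 clk=0 z=1 n0=1 r=0
  Δ1: clk:0→1
  Δ2: r:0→1
  Δ3: v:0→1
  Δ4: y:1→0
  (4Δ to stable)
t=3 Δ0: y=0 u=1 v=1 p=1 clk=1 z=1 n0=1 r=1
  Δ1: clk:1→0
  (1Δ to stable)
t=4 Δ0: y=0 u=1 v=1 p=1 clk=0 z=1 n0=1 r=1
  Δ1: clk:0→1
  Δ2: r:1→0
  Δ3: v:1→0
  Δ4: y:0→1
  (4Δ to stable)
t=5 Δ0: y=1 u=1 v=0 p=1 clk=1 z=1 n0=1 r=0
  Δ1: clk:1→0
  (1Δ to stable)
t=6 Δ0: y=1 u=1 v=0 p=1 clk=0 z=1 n0=1 r=0
  Δ1: clk:0→1
  Δ2: r:0→1
  Δ3: v:0→1
  Δ4: y:1→0
  (4Δ to stable)
t=7 Δ0: y=0 u=1 v=1 p=1 clk=1 z=1 n0=1 r=1
  Δ1: clk:1→0
  (1Δ to stable)
t=8 Δ0: y=0 u=1 v=1 p=1 clk=0 z=1 n0=1 r=1
  Δ1: clk:0→1
  Δ2: r:1→0
  Δ3: v:1→0
  Δ4: y:0→1
  (4Δ to stable)
t=9 Δ0: y=1 u=1 v=0 p=1 clk=1 z=1 n0=1 r=0
  Δ1: clk:1→0
  (1Δ to stable)
t=10 Δ0: y=1 u=1 v=0 p=1 clk=0 z=1 n0=1 r=0
  Δ1: clk:0→1
  Δ2: r:0→1
  Δ3: v:0→1
  Δ4: y:1→0
  (4Δ to stable)
t=11 Δ0: y=0 u=1 v=1 p=1 clk=1 z=1 n0=1 r=1
  Δ1: clk:1→0
  (1Δ to stable)
t=12 Δ0: y=0 u=1 v=1 p=1 clk=0 z=1 n0=1 r=1
  Δ1: clk:0→1
  Δ2: r:1→0
  Δ3: v:1→0
  Δ4: y:0→1
  (4Δ to stable)
t=13 Δ0: y=1 u=1 v=0 p=1 clk=1 z=1 n0=1 r=0
  Δ1: clk:1→0
  (1Δ to stable)
t=14 Δ0: y=1 u=1 v=0 p=1 clk=0 z=1 n0=1 r=0
  Δ1: clk:0→1
  Δ2: r:0→1
  Δ3: v:0→1
  Δ4: y:1→0
  (4Δ to stable)
t=15 Δ0: y=0 u=1 v=1 p=1 clk=1 z=1 n0=1 r=1
  Δ1: clk:1→0
  (1Δ to stable)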